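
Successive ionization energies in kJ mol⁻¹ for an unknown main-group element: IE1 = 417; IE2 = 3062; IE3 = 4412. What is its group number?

Group 1

Look for the largest jump between consecutive ionization energies: IE2/IE1 ≈ 7.3, far larger than any earlier ratio.
That jump marks the point where a core electron is being removed. So the atom has 1 valence electron.
A main-group element with 1 valence electron is in group 1.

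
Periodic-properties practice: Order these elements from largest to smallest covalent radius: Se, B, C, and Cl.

Se > Cl > B > C

Moving right in a period, electrons are added to the same shell under a stronger nuclear pull, so atoms get smaller; moving down, a new shell is opened and atoms get larger.
Neither a single period nor a single group — weigh both effects.
B > C: B lies to the left of C in period 2, so the across-period effect alone puts B larger.
Cl > B: the two effects oppose for this pair; the down-group effect wins (99 vs 85 pm).
Se > Cl: relative to Cl, both the across-period and down-group shifts push Se's atomic radius up.
Approximate values (pm): B 85, C 75, Cl 99, Se 116.
So from largest to smallest: Se > Cl > B > C.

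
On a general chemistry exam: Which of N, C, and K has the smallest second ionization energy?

IE_2 is the cost of taking one more electron from the +1 cation: N⁺ still has 4 valence electrons; C⁺ still has 3 valence electrons; K⁺ is the bare [Ar] core.
Core electrons are held far more tightly than valence electrons, so K tops the IE_2 order.
Valence configurations: N⁺ [He]2s²2p², C⁺ [He]2s²2p¹.
Tabulated IE_2 (kJ/mol): N 2856, C 2353, K 3052.
Putting it together, IE_2: C < N < K.

C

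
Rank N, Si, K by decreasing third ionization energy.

N > K > Si

IE_3 is the cost of taking one more electron from the +2 cation: N²⁺ still has 3 valence electrons; Si²⁺ still has 2 valence electrons; K²⁺ is already 1 electron into the core.
Usually core removal costs more than valence removal, but here the competition is close: a tightly held n=2 valence electron can cost more to remove than an n=3 core electron, so the actual values have to decide it.
Valence configurations: N²⁺ [He]2s²2p¹, Si²⁺ [Ne]3s².
Tabulated IE_3 (kJ/mol): N 4578, Si 3232, K 4420.
Putting it together, IE_3: Si < K < N.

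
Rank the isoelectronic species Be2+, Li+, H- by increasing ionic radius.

Be2+, Li+, H-

All of these have 2 electrons, so size is governed by nuclear charge alone: the more protons, the stronger the pull on the same electron cloud, and the smaller the ion.
Nuclear charges: Be2+ (Z=4), Li+ (Z=3), H- (Z=1).
Smallest to largest: Be2+ < Li+ < H-.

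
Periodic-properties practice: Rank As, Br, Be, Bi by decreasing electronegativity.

Br, As, Bi, Be

Be is in period 2, group 2; As is in period 4, group 15; Br is in period 4, group 17; Bi is in period 6, group 15.
Smaller atoms with higher effective nuclear charge are more electronegative.
These span different periods and groups, so the two trends combine.
Bi > Be: the two effects oppose for this pair; the across-period effect wins (2.02 vs 1.57).
As > Bi: they share group 15; the group trend gives As the larger value.
Br > As: Br lies to the right of As in period 4, so the across-period effect alone puts Br higher.
Tabulated electronegativity (Pauling): Be 1.57, As 2.18, Br 2.96, Bi 2.02.
So from highest to lowest: Br > As > Bi > Be.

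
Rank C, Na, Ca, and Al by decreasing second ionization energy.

Na, C, Al, Ca

After 1 electron has been removed, what remains? C⁺ still has 3 valence electrons; Na⁺ is the bare [Ne] core; Ca⁺ still has 1 valence electron; Al⁺ still has 2 valence electrons.
Core electrons are held far more tightly than valence electrons, so Na tops the IE_2 order.
Valence configurations: C⁺ [He]2s²2p¹, Ca⁺ [Ar]4s¹, Al⁺ [Ne]3s².
The numbers (kJ/mol): C 2353, Na 4562, Ca 1145, Al 1817.
Putting it together, IE_2: Ca < Al < C < Na.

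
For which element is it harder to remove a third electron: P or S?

The third ionization energy removes an electron from the +2 ion. For each element: P²⁺ still has 3 valence electrons; S²⁺ still has 4 valence electrons.
All are still removing valence electrons, so compare the +2 ions as you would atoms: IE_3 generally rises across a period (higher Z_eff) and falls down a group (larger shell), subject to the usual subshell exceptions.
Valence configurations: P²⁺ [Ne]3s²3p¹, S²⁺ [Ne]3s²3p².
Approximate IE_3 values (kJ/mol): P 2914, S 3357.
Overall IE_3 order: P < S.

S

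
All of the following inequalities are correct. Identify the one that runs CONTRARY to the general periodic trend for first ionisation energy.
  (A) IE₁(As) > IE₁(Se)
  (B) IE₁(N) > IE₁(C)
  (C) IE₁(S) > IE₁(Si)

(A)

The general trend: first ionisation energy increases across a period and decreases down a group.
(A) As (period 4, group 15) vs Se (period 4, group 16): the stated order contradicts the simple trend.
(B) N (period 2, group 15) vs C (period 2, group 14): the stated order agrees with the simple trend.
(C) S (period 3, group 16) vs Si (period 3, group 14): the stated order agrees with the simple trend.
The exception is (A): Se (4p⁴) ionizes more easily than half-filled As (4p³).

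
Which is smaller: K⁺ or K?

K⁺

Forming K⁺ removes 1 electron from K. Fewer electrons for the same nuclear charge means less shielding and a higher Z_eff on the remaining electrons, and for main-group metals the entire outer shell is lost.
A cation is smaller than its parent atom: K⁺ < K.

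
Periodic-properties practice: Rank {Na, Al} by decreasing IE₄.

After 3 electrons have been removed, what remains? Na³⁺ is already 2 electrons into the core; Al³⁺ is the bare [Ne] core.
All of these are removing an electron from a noble-gas core or deeper; the smaller core (lower principal quantum number) is held far more tightly, and within a period the higher nuclear charge binds the same core more tightly.
Tabulated IE_4 (kJ/mol): Na 9543, Al 11577.
Hence IE_4: Na < Al.

Al > Na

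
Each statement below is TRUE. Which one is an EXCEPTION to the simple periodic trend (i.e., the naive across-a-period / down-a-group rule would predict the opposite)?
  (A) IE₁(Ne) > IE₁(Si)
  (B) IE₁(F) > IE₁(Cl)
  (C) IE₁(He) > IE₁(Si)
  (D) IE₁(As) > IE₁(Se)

(D)

The general trend: IE₁ increases across a period and decreases down a group.
(A) Ne (period 2, group 18) vs Si (period 3, group 14): the stated order agrees with the simple trend.
(B) F (period 2, group 17) vs Cl (period 3, group 17): the stated order agrees with the simple trend.
(C) He (period 1, group 18) vs Si (period 3, group 14): the stated order agrees with the simple trend.
(D) As (period 4, group 15) vs Se (period 4, group 16): the stated order contradicts the simple trend.
The exception is (D): Se (4p⁴) ionizes more easily than half-filled As (4p³).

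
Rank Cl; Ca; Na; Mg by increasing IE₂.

The second ionization energy removes an electron from the +1 ion. For each element: Cl⁺ still has 6 valence electrons; Ca⁺ still has 1 valence electron; Na⁺ is the bare [Ne] core; Mg⁺ still has 1 valence electron.
Breaking into a closed-shell core is much more expensive than removing a leftover valence electron — Na has the largest IE_2 here.
Valence configurations: Cl⁺ [Ne]3s²3p⁴, Ca⁺ [Ar]4s¹, Mg⁺ [Ne]3s¹.
Approximate IE_2 values (kJ/mol): Cl 2298, Ca 1145, Na 4562, Mg 1451.
Hence IE_2: Ca < Mg < Cl < Na.

Ca, Mg, Cl, Na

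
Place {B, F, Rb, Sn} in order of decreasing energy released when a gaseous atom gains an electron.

F > Sn > Rb > B

B is in period 2, group 13; F is in period 2, group 17; Rb is in period 5, group 1; Sn is in period 5, group 14.
EA tends to increase across a period and decrease down a group, though the pattern is less regular than for IE or radius.
Here both period and group differ, so the two effects have to be weighed against each other.
Rb > B: this pair runs against the simple trend — see the exception note.
Sn > Rb: both are in period 5; the period trend gives Sn the larger value.
F > Sn: relative to Sn, both the across-period and down-group shifts push F's electron affinity up.
Note the exception: Rb has a higher electron affinity than B, contrary to the simple trend — B's ns²np¹ configuration gives only a small electron affinity — the sparsely filled np subshell binds an added electron weakly.
For reference (kJ/mol): B 27, F 328, Rb 47, Sn 107.
So from highest to lowest: F > Sn > Rb > B.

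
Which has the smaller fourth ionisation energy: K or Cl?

Cl

The fourth ionization energy removes an electron from the +3 ion. For each element: K³⁺ is already 2 electrons into the core; Cl³⁺ still has 4 valence electrons.
Pulling an electron out of a noble-gas core costs far more than removing a remaining valence electron, so K sits at the high end of IE_4.
Approximate IE_4 values (kJ/mol): K 5877, Cl 5159.
Hence IE_4: Cl < K.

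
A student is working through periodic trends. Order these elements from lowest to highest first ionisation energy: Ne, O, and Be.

Be, O, Ne

Across a period the outer electron is held more tightly (higher IE₁); down a group it sits in a higher shell, more shielded, and comes off more easily.
All lie in period 2, so first ionization energy increases left to right.
So from lowest to highest: Be < O < Ne.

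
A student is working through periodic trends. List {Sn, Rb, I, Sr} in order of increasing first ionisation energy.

Rb is in period 5, group 1; Sr is in period 5, group 2; Sn is in period 5, group 14; I is in period 5, group 17.
Removing the outermost electron gets harder across a period and easier down a group.
All lie in period 5, so first ionization energy increases left to right.
So from lowest to highest: Rb < Sr < Sn < I.

Rb < Sr < Sn < I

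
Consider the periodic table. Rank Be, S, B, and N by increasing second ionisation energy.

Be < S < B < N

The second ionization energy removes an electron from the +1 ion. For each element: Be⁺ still has 1 valence electron; S⁺ still has 5 valence electrons; B⁺ still has 2 valence electrons; N⁺ still has 4 valence electrons.
All are still removing valence electrons, so compare the +1 ions as you would atoms: IE_2 generally rises across a period (higher Z_eff) and falls down a group (larger shell), subject to the usual subshell exceptions.
Valence configurations: Be⁺ [He]2s¹, S⁺ [Ne]3s²3p³, B⁺ [He]2s², N⁺ [He]2s²2p².
Approximate IE_2 values (kJ/mol): Be 1757, S 2252, B 2427, N 2856.
So the second ionization energies run Be < S < B < N.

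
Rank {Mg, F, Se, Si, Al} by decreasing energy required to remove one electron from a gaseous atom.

F, Se, Si, Mg, Al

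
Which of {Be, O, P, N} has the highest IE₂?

IE_2 is the cost of taking one more electron from the +1 cation: Be⁺ still has 1 valence electron; O⁺ still has 5 valence electrons; P⁺ still has 4 valence electrons; N⁺ still has 4 valence electrons.
All are still removing valence electrons, so compare the +1 ions as you would atoms: IE_2 generally rises across a period (higher Z_eff) and falls down a group (larger shell), subject to the usual subshell exceptions.
Valence configurations: Be⁺ [He]2s¹, O⁺ [He]2s²2p³, P⁺ [Ne]3s²3p², N⁺ [He]2s²2p².
Approximate IE_2 values (kJ/mol): Be 1757, O 3388, P 1907, N 2856.
So the second ionization energies run Be < P < N < O.

O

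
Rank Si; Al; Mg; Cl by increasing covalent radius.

Cl, Si, Al, Mg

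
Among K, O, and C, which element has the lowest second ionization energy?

After 1 electron has been removed, what remains? K⁺ is the bare [Ar] core; O⁺ still has 5 valence electrons; C⁺ still has 3 valence electrons.
Usually core removal costs more than valence removal, but here the competition is close: a tightly held n=2 valence electron can cost more to remove than an n=3 core electron, so the actual values have to decide it.
Valence configurations: O⁺ [He]2s²2p³, C⁺ [He]2s²2p¹.
Approximate IE_2 values (kJ/mol): K 3052, O 3388, C 2353.
Overall IE_2 order: C < K < O.

C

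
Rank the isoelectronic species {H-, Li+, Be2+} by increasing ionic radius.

Be2+ < Li+ < H-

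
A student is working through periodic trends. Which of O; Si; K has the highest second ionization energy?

O

IE_2 is the cost of taking one more electron from the +1 cation: O⁺ still has 5 valence electrons; Si⁺ still has 3 valence electrons; K⁺ is the bare [Ar] core.
Usually core removal costs more than valence removal, but here the competition is close: a tightly held n=2 valence electron can cost more to remove than an n=3 core electron, so the actual values have to decide it.
Valence configurations: O⁺ [He]2s²2p³, Si⁺ [Ne]3s²3p¹.
The numbers (kJ/mol): O 3388, Si 1577, K 3052.
Hence IE_2: Si < K < O.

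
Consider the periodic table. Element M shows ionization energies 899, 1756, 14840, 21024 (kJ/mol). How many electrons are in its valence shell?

2

Look for the largest jump between consecutive ionization energies: IE3/IE2 ≈ 8.5, far larger than any earlier ratio.
That jump marks the point where a core electron is being removed. So the atom has 2 valence electrons.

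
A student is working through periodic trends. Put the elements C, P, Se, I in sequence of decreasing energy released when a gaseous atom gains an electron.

I > Se > C > P

Adding an electron releases more energy for atoms nearer the top right (short of the noble gases).
These sit on a diagonal, where the across-period and down-group effects partly cancel.
C > P: period and group pull opposite ways; the down-group shift dominates (122 vs 72 kJ/mol).
Se > C: the two effects oppose for this pair; the across-period effect wins (195 vs 122 kJ/mol).
I > Se: period and group pull opposite ways; the across-period shift dominates (295 vs 195 kJ/mol).
For reference (kJ/mol): C 122, P 72, Se 195, I 295.
So from highest to lowest: I > Se > C > P.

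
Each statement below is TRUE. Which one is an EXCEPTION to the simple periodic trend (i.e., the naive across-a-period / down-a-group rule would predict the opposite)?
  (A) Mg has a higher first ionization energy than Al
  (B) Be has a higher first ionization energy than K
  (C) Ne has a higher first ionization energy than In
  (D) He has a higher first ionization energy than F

The general trend: first ionization energy increases across a period and decreases down a group.
(A) Mg (period 3, group 2) vs Al (period 3, group 13): the stated order contradicts the simple trend.
(B) Be (period 2, group 2) vs K (period 4, group 1): the stated order agrees with the simple trend.
(C) Ne (period 2, group 18) vs In (period 5, group 13): the stated order agrees with the simple trend.
(D) He (period 1, group 18) vs F (period 2, group 17): the stated order agrees with the simple trend.
The exception is (A): Al's single 3p electron is easier to remove than one from Mg's filled 3s².

(A)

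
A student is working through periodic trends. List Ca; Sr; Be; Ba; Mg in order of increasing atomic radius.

Be, Mg, Ca, Sr, Ba

Be is in period 2, group 2; Mg is in period 3, group 2; Ca is in period 4, group 2; Sr is in period 5, group 2; Ba is in period 6, group 2.
Atomic radius shrinks across a period as nuclear charge pulls the same shell inward, and grows down a group as new shells are added.
All are in group 2, so atomic radius increases down the group.
So from smallest to largest: Be < Mg < Ca < Sr < Ba.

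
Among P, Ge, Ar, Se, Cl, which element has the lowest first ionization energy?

Ge

Across a period the outer electron is held more tightly (higher IE₁); down a group it sits in a higher shell, more shielded, and comes off more easily.
Neither a single period nor a single group — weigh both effects.
Se > Ge: both are in period 4; the period trend gives Se the larger value.
P > Se: period and group pull opposite ways; the down-group shift dominates (1012 vs 941 kJ/mol).
Cl > P: Cl lies to the right of P in period 3, so the across-period effect alone puts Cl higher.
Ar > Cl: Ar lies to the right of Cl in period 3, so the across-period effect alone puts Ar higher.
Approximate values (kJ/mol): P 1012, Cl 1251, Ar 1521, Ge 762, Se 941.
The lowest first ionization energy among these belongs to Ge.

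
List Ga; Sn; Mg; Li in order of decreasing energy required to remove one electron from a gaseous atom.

Li is in period 2, group 1; Mg is in period 3, group 2; Ga is in period 4, group 13; Sn is in period 5, group 14.
Across a period the outer electron is held more tightly (higher IE₁); down a group it sits in a higher shell, more shielded, and comes off more easily.
These sit on a diagonal, where the across-period and down-group effects partly cancel.
Ga > Li: the two effects oppose for this pair; the across-period effect wins (579 vs 520 kJ/mol).
Sn > Ga: the two effects oppose for this pair; the across-period effect wins (709 vs 579 kJ/mol).
Mg > Sn: period and group pull opposite ways; the down-group shift dominates (738 vs 709 kJ/mol).
For reference (kJ/mol): Li 520, Mg 738, Ga 579, Sn 709.
So from highest to lowest: Mg > Sn > Ga > Li.

Mg > Sn > Ga > Li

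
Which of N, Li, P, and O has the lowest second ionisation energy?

After 1 electron has been removed, what remains? N⁺ still has 4 valence electrons; Li⁺ is the bare [He] core; P⁺ still has 4 valence electrons; O⁺ still has 5 valence electrons.
Core electrons are held far more tightly than valence electrons, so Li tops the IE_2 order.
Valence configurations: N⁺ [He]2s²2p², P⁺ [Ne]3s²3p², O⁺ [He]2s²2p³.
Tabulated IE_2 (kJ/mol): N 2856, Li 7298, P 1907, O 3388.
Hence IE_2: P < N < O < Li.

P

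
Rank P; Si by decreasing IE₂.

P, Si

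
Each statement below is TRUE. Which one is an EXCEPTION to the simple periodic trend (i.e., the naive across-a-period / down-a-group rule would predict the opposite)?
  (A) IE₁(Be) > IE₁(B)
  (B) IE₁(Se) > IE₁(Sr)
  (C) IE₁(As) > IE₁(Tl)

(A)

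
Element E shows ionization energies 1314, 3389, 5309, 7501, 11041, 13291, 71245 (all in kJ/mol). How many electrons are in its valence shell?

6

Look for the largest jump between consecutive ionization energies: IE7/IE6 ≈ 5.4, far larger than any earlier ratio.
That jump marks the point where a core electron is being removed. So the atom has 6 valence electrons.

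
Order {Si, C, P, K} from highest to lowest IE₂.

K > C > P > Si

After 1 electron has been removed, what remains? Si⁺ still has 3 valence electrons; C⁺ still has 3 valence electrons; P⁺ still has 4 valence electrons; K⁺ is the bare [Ar] core.
Breaking into a closed-shell core is much more expensive than removing a leftover valence electron — K has the largest IE_2 here.
Valence configurations: Si⁺ [Ne]3s²3p¹, C⁺ [He]2s²2p¹, P⁺ [Ne]3s²3p².
Approximate IE_2 values (kJ/mol): Si 1577, C 2353, P 1907, K 3052.
So the second ionization energies run Si < P < C < K.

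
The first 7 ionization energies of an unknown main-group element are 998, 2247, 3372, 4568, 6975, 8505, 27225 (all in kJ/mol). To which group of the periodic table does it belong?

Group 16

Look for the largest jump between consecutive ionization energies: IE7/IE6 ≈ 3.2, far larger than any earlier ratio.
That jump marks the point where a core electron is being removed. So the atom has 6 valence electrons.
A main-group element with 6 valence electrons is in group 16.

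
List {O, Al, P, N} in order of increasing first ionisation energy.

N is in period 2, group 15; O is in period 2, group 16; Al is in period 3, group 13; P is in period 3, group 15.
Removing the outermost electron gets harder across a period and easier down a group.
Neither a single period nor a single group — weigh both effects.
P > Al: both are in period 3; the period trend gives P the larger value.
O > P: both effects reinforce here, so O is clearly the higher of the two.
N > O: this pair runs against the simple trend — see the exception note.
Note the exception: N has a higher first ionization energy than O, contrary to the simple trend — pairing an electron in O's 2p⁴ costs repulsion energy, so O ionizes more easily than half-filled N (2p³).
Tabulated first ionization energy (kJ/mol): N 1402, O 1314, Al 578, P 1012.
So from lowest to highest: Al < P < O < N.

Al < P < O < N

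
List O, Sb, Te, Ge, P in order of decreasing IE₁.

O is in period 2, group 16; P is in period 3, group 15; Ge is in period 4, group 14; Sb is in period 5, group 15; Te is in period 5, group 16.
IE₁ increases left→right with effective nuclear charge and decreases top→bottom as the valence shell moves farther out.
Here both period and group differ, so the two effects have to be weighed against each other.
Sb > Ge: period and group pull opposite ways; the across-period shift dominates (831 vs 762 kJ/mol).
Te > Sb: both are in period 5; the period trend gives Te the larger value.
P > Te: the two effects oppose for this pair; the down-group effect wins (1012 vs 869 kJ/mol).
O > P: both effects reinforce here, so O is clearly the higher of the two.
For reference (kJ/mol): O 1314, P 1012, Ge 762, Sb 831, Te 869.
So from highest to lowest: O > P > Te > Sb > Ge.

O > P > Te > Sb > Ge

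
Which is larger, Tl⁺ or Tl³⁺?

Both ions have Z = 81 protons, but Tl³⁺ has lost more electrons, so its remaining electrons feel a larger effective nuclear charge per electron and are pulled in more tightly.
Higher positive charge → smaller ion, so Tl⁺ > Tl³⁺.

Tl⁺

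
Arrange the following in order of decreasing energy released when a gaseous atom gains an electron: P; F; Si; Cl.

Cl, F, Si, P

Atoms with high Z_eff and room in the valence shell (especially the halogens) have the most exothermic electron affinities.
These span different periods and groups, so the two trends combine.
Si > P: this pair runs against the simple trend — see the exception note.
F > Si: both effects reinforce here, so F is clearly the higher of the two.
Cl > F: this pair runs against the simple trend — see the exception note.
Note the exception: Si has a higher electron affinity than P, contrary to the simple trend — adding an electron to P's half-filled 3p³ is unfavourable, so Si (3p²) has the more exothermic EA.
Note the exception: Cl has a higher electron affinity than F, contrary to the simple trend — F's small 2p subshell makes the incoming electron feel strong e⁻–e⁻ repulsion, so Cl actually releases more energy on gaining an electron.
Approximate values (kJ/mol): F 328, Si 134, P 72, Cl 349.
So from highest to lowest: Cl > F > Si > P.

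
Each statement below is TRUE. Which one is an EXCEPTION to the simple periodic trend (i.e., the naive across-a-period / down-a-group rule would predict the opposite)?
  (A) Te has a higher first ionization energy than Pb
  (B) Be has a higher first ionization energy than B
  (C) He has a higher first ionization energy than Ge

(B)

The general trend: first ionization energy increases across a period and decreases down a group.
(A) Te (period 5, group 16) vs Pb (period 6, group 14): the stated order agrees with the simple trend.
(B) Be (period 2, group 2) vs B (period 2, group 13): the stated order contradicts the simple trend.
(C) He (period 1, group 18) vs Ge (period 4, group 14): the stated order agrees with the simple trend.
The exception is (B): removing B's lone 2p electron is easier than breaking Be's filled 2s².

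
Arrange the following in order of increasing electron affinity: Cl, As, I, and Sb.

As < Sb < I < Cl

Cl is in period 3, group 17; As is in period 4, group 15; Sb is in period 5, group 15; I is in period 5, group 17.
EA tends to increase across a period and decrease down a group, though the pattern is less regular than for IE or radius.
These span different periods and groups, so the two trends combine.
Sb > As: this pair runs against the simple trend — see the exception note.
I > Sb: both are in period 5; the period trend gives I the larger value.
Cl > I: they share group 17; the group trend gives Cl the larger value.
Note the exception: Sb has a higher electron affinity than As, contrary to the simple trend — both are half-filled np³, but the pairing/repulsion penalty for the added electron shrinks as the p orbitals become larger and more diffuse down the group, and for Sb that outweighs the weaker nuclear attraction.
For reference (kJ/mol): Cl 349, As 78, Sb 103, I 295.
So from lowest to highest: As < Sb < I < Cl.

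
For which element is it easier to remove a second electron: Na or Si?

Si

The second ionization energy removes an electron from the +1 ion. For each element: Na⁺ is the bare [Ne] core; Si⁺ still has 3 valence electrons.
Breaking into a closed-shell core is much more expensive than removing a leftover valence electron — Na has the largest IE_2 here.
The numbers (kJ/mol): Na 4562, Si 1577.
Overall IE_2 order: Si < Na.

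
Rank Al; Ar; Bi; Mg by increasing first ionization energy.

Al < Bi < Mg < Ar

Mg is in period 3, group 2; Al is in period 3, group 13; Ar is in period 3, group 18; Bi is in period 6, group 15.
Across a period the outer electron is held more tightly (higher IE₁); down a group it sits in a higher shell, more shielded, and comes off more easily.
Here both period and group differ, so the two effects have to be weighed against each other.
Bi > Al: the two effects oppose for this pair; the across-period effect wins (703 vs 578 kJ/mol).
Mg > Bi: the two effects oppose for this pair; the down-group effect wins (738 vs 703 kJ/mol).
Ar > Mg: Ar lies to the right of Mg in period 3, so the across-period effect alone puts Ar higher.
Note the exception: Mg has a higher first ionization energy than Al, contrary to the simple trend — Al's single 3p electron is easier to remove than one from Mg's filled 3s².
Approximate values (kJ/mol): Mg 738, Al 578, Ar 1521, Bi 703.
So from lowest to highest: Al < Bi < Mg < Ar.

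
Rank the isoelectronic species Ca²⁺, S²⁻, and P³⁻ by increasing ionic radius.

All of these have 18 electrons, so size is governed by nuclear charge alone: the more protons, the stronger the pull on the same electron cloud, and the smaller the ion.
Nuclear charges: Ca²⁺ (Z=20), S²⁻ (Z=16), P³⁻ (Z=15).
Smallest to largest: Ca²⁺ < S²⁻ < P³⁻.

Ca²⁺, S²⁻, P³⁻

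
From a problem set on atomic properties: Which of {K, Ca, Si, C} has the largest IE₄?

Consider each +3 ion: K³⁺ is already 2 electrons into the core; Ca³⁺ is already 1 electron into the core; Si³⁺ still has 1 valence electron; C³⁺ still has 1 valence electron.
Usually core removal costs more than valence removal, but here the competition is close: a tightly held n=2 valence electron can cost more to remove than an n=3 core electron, so the actual values have to decide it.
Valence configurations: Si³⁺ [Ne]3s¹, C³⁺ [He]2s¹.
Tabulated IE_4 (kJ/mol): K 5877, Ca 6491, Si 4356, C 6223.
So the fourth ionization energies run Si < K < C < Ca.

Ca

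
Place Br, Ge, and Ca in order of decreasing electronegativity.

Atoms toward the upper right of the periodic table pull bonding electrons most strongly.
All lie in period 4, so electronegativity increases left to right.
So from highest to lowest: Br > Ge > Ca.

Br > Ge > Ca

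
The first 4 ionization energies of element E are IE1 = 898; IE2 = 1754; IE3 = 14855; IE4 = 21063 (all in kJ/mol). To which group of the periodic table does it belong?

Group 2

Look for the largest jump between consecutive ionization energies: IE3/IE2 ≈ 8.5, far larger than any earlier ratio.
That jump marks the point where a core electron is being removed. So the atom has 2 valence electrons.
A main-group element with 2 valence electrons is in group 2.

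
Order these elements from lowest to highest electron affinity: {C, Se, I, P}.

C is in period 2, group 14; P is in period 3, group 15; Se is in period 4, group 16; I is in period 5, group 17.
EA tends to increase across a period and decrease down a group, though the pattern is less regular than for IE or radius.
A diagonal step moves right (one effect) and down (the opposite effect) at once.
C > P: period and group pull opposite ways; the down-group shift dominates (122 vs 72 kJ/mol).
Se > C: the two effects oppose for this pair; the across-period effect wins (195 vs 122 kJ/mol).
I > Se: period and group pull opposite ways; the across-period shift dominates (295 vs 195 kJ/mol).
Approximate values (kJ/mol): C 122, P 72, Se 195, I 295.
So from lowest to highest: P < C < Se < I.

P < C < Se < I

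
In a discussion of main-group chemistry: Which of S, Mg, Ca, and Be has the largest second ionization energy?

IE_2 is the cost of taking one more electron from the +1 cation: S⁺ still has 5 valence electrons; Mg⁺ still has 1 valence electron; Ca⁺ still has 1 valence electron; Be⁺ still has 1 valence electron.
All are still removing valence electrons, so compare the +1 ions as you would atoms: IE_2 generally rises across a period (higher Z_eff) and falls down a group (larger shell), subject to the usual subshell exceptions.
Valence configurations: S⁺ [Ne]3s²3p³, Mg⁺ [Ne]3s¹, Ca⁺ [Ar]4s¹, Be⁺ [He]2s¹.
Approximate IE_2 values (kJ/mol): S 2252, Mg 1451, Ca 1145, Be 1757.
So the second ionization energies run Ca < Mg < Be < S.

S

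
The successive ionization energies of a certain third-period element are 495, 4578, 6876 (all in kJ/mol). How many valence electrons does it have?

1

Look for the largest jump between consecutive ionization energies: IE2/IE1 ≈ 9.2, far larger than any earlier ratio.
That jump marks the point where a core electron is being removed. So the atom has 1 valence electron.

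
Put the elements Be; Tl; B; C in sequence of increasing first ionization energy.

Tl, B, Be, C

Be is in period 2, group 2; B is in period 2, group 13; C is in period 2, group 14; Tl is in period 6, group 13.
IE₁ increases left→right with effective nuclear charge and decreases top→bottom as the valence shell moves farther out.
Neither a single period nor a single group — weigh both effects.
B > Tl: B sits above Tl in group 13, so the down-group effect alone puts B higher.
Be > B: this pair runs against the simple trend — see the exception note.
C > Be: both are in period 2; the period trend gives C the larger value.
Note the exception: Be has a higher first ionization energy than B, contrary to the simple trend — removing B's lone 2p electron is easier than breaking Be's filled 2s².
Tabulated first ionization energy (kJ/mol): Be 900, B 801, C 1086, Tl 589.
So from lowest to highest: Tl < B < Be < C.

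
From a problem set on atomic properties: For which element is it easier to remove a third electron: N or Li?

N

After 2 electrons have been removed, what remains? N²⁺ still has 3 valence electrons; Li²⁺ is already 1 electron into the core.
Breaking into a closed-shell core is much more expensive than removing a leftover valence electron — Li has the largest IE_3 here.
The numbers (kJ/mol): N 4578, Li 11815.
Hence IE_3: N < Li.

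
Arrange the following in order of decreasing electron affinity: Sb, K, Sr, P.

Sb > P > K > Sr

P is in period 3, group 15; K is in period 4, group 1; Sr is in period 5, group 2; Sb is in period 5, group 15.
EA tends to increase across a period and decrease down a group, though the pattern is less regular than for IE or radius.
Neither a single period nor a single group — weigh both effects.
K > Sr: the two effects oppose for this pair; the down-group effect wins (48 vs 5 kJ/mol).
P > K: both effects reinforce here, so P is clearly the higher of the two.
Sb > P: this pair runs against the simple trend — see the exception note.
Note the exception: Sb has a higher electron affinity than P, contrary to the simple trend — both are half-filled np³, but the pairing/repulsion penalty for the added electron shrinks as the p orbitals become larger and more diffuse down the group, and for Sb that outweighs the weaker nuclear attraction.
Tabulated electron affinity (kJ/mol): P 72, K 48, Sr 5, Sb 103.
So from highest to lowest: Sb > P > K > Sr.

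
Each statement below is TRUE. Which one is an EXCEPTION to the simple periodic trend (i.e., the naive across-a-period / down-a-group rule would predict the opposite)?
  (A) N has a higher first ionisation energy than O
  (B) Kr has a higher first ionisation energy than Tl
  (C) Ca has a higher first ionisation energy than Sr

(A)

The general trend: first ionisation energy increases across a period and decreases down a group.
(A) N (period 2, group 15) vs O (period 2, group 16): the stated order contradicts the simple trend.
(B) Kr (period 4, group 18) vs Tl (period 6, group 13): the stated order agrees with the simple trend.
(C) Ca (period 4, group 2) vs Sr (period 5, group 2): the stated order agrees with the simple trend.
The exception is (A): pairing an electron in O's 2p⁴ costs repulsion energy, so O ionizes more easily than half-filled N (2p³).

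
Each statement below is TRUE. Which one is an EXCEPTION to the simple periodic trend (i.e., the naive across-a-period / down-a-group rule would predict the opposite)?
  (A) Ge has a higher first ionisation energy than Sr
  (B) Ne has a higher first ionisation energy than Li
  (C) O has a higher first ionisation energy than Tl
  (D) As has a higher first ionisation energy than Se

The general trend: first ionisation energy increases across a period and decreases down a group.
(A) Ge (period 4, group 14) vs Sr (period 5, group 2): the stated order agrees with the simple trend.
(B) Ne (period 2, group 18) vs Li (period 2, group 1): the stated order agrees with the simple trend.
(C) O (period 2, group 16) vs Tl (period 6, group 13): the stated order agrees with the simple trend.
(D) As (period 4, group 15) vs Se (period 4, group 16): the stated order contradicts the simple trend.
The exception is (D): Se (4p⁴) ionizes more easily than half-filled As (4p³).

(D)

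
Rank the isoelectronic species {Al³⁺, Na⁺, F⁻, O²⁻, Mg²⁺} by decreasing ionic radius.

O²⁻ > F⁻ > Na⁺ > Mg²⁺ > Al³⁺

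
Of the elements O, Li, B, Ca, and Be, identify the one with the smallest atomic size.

Li is in period 2, group 1; Be is in period 2, group 2; B is in period 2, group 13; O is in period 2, group 16; Ca is in period 4, group 2.
Radius decreases left→right (rising Z_eff, same n) and increases top→bottom (higher n).
These span different periods and groups, so the two trends combine.
B > O: both are in period 2; the period trend gives B the larger value.
Be > B: both are in period 2; the period trend gives Be the larger value.
Li > Be: Li lies to the left of Be in period 2, so the across-period effect alone puts Li larger.
Ca > Li: the two effects oppose for this pair; the down-group effect wins (171 vs 133 pm).
Approximate values (pm): Li 133, Be 102, B 85, O 63, Ca 171.
The smallest atomic size among these belongs to O.

O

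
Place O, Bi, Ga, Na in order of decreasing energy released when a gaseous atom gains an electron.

O > Bi > Na > Ga

O is in period 2, group 16; Na is in period 3, group 1; Ga is in period 4, group 13; Bi is in period 6, group 15.
EA tends to increase across a period and decrease down a group, though the pattern is less regular than for IE or radius.
These span different periods and groups, so the two trends combine.
Na > Ga: period and group pull opposite ways; the down-group shift dominates (53 vs 29 kJ/mol).
Bi > Na: the two effects oppose for this pair; the across-period effect wins (91 vs 53 kJ/mol).
O > Bi: relative to Bi, both the across-period and down-group shifts push O's electron affinity up.
Approximate values (kJ/mol): O 141, Na 53, Ga 29, Bi 91.
So from highest to lowest: O > Bi > Na > Ga.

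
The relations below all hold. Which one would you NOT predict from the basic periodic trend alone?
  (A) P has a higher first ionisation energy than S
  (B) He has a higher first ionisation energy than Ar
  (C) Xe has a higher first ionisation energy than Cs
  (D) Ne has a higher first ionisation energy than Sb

(A)

The general trend: first ionisation energy increases across a period and decreases down a group.
(A) P (period 3, group 15) vs S (period 3, group 16): the stated order contradicts the simple trend.
(B) He (period 1, group 18) vs Ar (period 3, group 18): the stated order agrees with the simple trend.
(C) Xe (period 5, group 18) vs Cs (period 6, group 1): the stated order agrees with the simple trend.
(D) Ne (period 2, group 18) vs Sb (period 5, group 15): the stated order agrees with the simple trend.
The exception is (A): S (3p⁴) ionizes more easily than half-filled P (3p³) because the paired 3p electron in S is pushed out by e⁻–e⁻ repulsion.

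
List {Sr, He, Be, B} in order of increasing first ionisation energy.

Sr < B < Be < He

He is in period 1, group 18; Be is in period 2, group 2; B is in period 2, group 13; Sr is in period 5, group 2.
First ionization energy rises across a period (greater Z_eff holds electrons more tightly) and falls down a group (valence electrons are farther from the nucleus).
Here both period and group differ, so the two effects have to be weighed against each other.
B > Sr: relative to Sr, both the across-period and down-group shifts push B's first ionization energy up.
Be > B: this pair runs against the simple trend — see the exception note.
He > Be: both effects reinforce here, so He is clearly the higher of the two.
Note the exception: Be has a higher first ionization energy than B, contrary to the simple trend — removing B's lone 2p electron is easier than breaking Be's filled 2s².
Tabulated first ionization energy (kJ/mol): He 2372, Be 900, B 801, Sr 550.
So from lowest to highest: Sr < B < Be < He.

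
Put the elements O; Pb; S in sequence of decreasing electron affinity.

EA tends to increase across a period and decrease down a group, though the pattern is less regular than for IE or radius.
These span different periods and groups, so the two trends combine.
O > Pb: relative to Pb, both the across-period and down-group shifts push O's electron affinity up.
S > O: this pair runs against the simple trend — see the exception note.
Note the exception: S has a higher electron affinity than O, contrary to the simple trend — the compact 2p subshell of O repels the added electron more than S's larger 3p does.
Tabulated electron affinity (kJ/mol): O 141, S 200, Pb 35.
So from highest to lowest: S > O > Pb.

S > O > Pb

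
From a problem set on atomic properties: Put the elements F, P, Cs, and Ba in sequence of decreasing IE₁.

F is in period 2, group 17; P is in period 3, group 15; Cs is in period 6, group 1; Ba is in period 6, group 2.
Removing the outermost electron gets harder across a period and easier down a group.
These span different periods and groups, so the two trends combine.
Ba > Cs: Ba lies to the right of Cs in period 6, so the across-period effect alone puts Ba higher.
P > Ba: both effects reinforce here, so P is clearly the higher of the two.
F > P: relative to P, both the across-period and down-group shifts push F's first ionization energy up.
For reference (kJ/mol): F 1681, P 1012, Cs 376, Ba 503.
So from highest to lowest: F > P > Ba > Cs.

F, P, Ba, Cs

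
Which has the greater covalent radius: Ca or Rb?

Rb

Ca is in period 4, group 2; Rb is in period 5, group 1.
Moving right in a period, electrons are added to the same shell under a stronger nuclear pull, so atoms get smaller; moving down, a new shell is opened and atoms get larger.
Here both period and group differ, so the two effects have to be weighed against each other.
Rb > Ca: both effects reinforce here, so Rb is clearly the larger of the two.
Tabulated atomic radius (pm): Ca 171, Rb 210.
So Rb has the greater covalent radius (Rb > Ca).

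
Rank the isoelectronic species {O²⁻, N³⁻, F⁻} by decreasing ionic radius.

N³⁻ > O²⁻ > F⁻

All of these have 10 electrons, so size is governed by nuclear charge alone: the more protons, the stronger the pull on the same electron cloud, and the smaller the ion.
Nuclear charges: F⁻ (Z=9), O²⁻ (Z=8), N³⁻ (Z=7).
Largest to smallest: N³⁻ > O²⁻ > F⁻.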